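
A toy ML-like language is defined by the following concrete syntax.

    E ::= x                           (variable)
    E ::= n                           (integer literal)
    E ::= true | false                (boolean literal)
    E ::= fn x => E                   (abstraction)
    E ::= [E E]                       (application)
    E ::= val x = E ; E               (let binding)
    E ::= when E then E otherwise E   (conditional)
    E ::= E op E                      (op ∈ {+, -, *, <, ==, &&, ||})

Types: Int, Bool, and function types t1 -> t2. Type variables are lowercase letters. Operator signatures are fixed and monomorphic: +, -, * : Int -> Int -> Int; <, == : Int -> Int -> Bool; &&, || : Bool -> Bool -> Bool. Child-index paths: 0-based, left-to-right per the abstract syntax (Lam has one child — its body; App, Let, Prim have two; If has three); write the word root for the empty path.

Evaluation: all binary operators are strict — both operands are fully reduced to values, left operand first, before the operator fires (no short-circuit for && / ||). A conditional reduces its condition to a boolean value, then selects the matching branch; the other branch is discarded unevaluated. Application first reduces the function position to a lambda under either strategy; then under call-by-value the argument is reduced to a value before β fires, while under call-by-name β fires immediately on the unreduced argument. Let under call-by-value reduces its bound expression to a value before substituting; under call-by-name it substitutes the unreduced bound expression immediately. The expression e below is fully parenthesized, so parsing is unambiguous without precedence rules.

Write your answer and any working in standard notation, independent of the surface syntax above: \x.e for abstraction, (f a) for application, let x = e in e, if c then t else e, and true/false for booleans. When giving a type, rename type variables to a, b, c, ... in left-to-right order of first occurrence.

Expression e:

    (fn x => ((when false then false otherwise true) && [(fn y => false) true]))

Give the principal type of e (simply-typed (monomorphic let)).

Trace:
  unify Bool ~ Bool
  unify Bool ~ Bool
  unify Bool ~ Bool
\y._ : b -> Bool
  unify b -> Bool ~ Bool -> c
  unify b ~ Bool
  unify Bool ~ c
_ _ : Bool
  unify Bool ~ Bool
\x._ : a -> Bool

Answer: a -> Bool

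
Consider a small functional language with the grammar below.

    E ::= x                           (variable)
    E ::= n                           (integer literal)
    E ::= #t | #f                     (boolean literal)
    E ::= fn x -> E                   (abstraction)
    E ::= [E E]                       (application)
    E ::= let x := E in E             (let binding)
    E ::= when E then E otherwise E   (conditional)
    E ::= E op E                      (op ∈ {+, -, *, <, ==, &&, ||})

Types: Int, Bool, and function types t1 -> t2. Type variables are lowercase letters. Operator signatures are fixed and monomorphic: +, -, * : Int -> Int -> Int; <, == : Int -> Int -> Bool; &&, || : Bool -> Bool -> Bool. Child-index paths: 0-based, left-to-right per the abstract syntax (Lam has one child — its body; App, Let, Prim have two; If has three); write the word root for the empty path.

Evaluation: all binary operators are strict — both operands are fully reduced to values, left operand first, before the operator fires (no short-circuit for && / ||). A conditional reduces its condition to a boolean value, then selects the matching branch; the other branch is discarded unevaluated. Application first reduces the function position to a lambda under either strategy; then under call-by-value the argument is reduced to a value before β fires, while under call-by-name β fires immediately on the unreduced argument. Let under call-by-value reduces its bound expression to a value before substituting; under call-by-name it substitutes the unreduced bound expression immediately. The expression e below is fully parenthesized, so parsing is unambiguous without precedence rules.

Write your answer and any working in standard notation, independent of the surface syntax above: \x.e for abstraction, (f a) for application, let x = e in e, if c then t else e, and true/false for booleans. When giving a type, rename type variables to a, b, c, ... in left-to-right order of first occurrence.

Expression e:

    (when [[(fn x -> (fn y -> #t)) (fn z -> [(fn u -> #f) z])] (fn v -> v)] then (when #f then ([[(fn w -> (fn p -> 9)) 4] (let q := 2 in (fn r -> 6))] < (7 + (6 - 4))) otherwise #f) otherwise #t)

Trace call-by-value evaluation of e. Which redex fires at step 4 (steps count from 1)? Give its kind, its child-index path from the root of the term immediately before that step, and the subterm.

Answer: if at root : (if false then ((((\w.(\p.9)) 4) (let q = 2 in (\r.6))) < (7 + (6 - 4))) else false)

Derivation:
step 0: (if (((\x.(\y.true)) (\z.((\u.false) z))) (\v.v)) then (if false then ((((\w.(\p.9)) 4) (let q = 2 in (\r.6))) < (7 + (6 - 4))) else false) else true)
step 1: [beta@0.0] (if ((\y.true) (\v.v)) then (if false then ((((\w.(\p.9)) 4) (let q = 2 in (\r.6))) < (7 + (6 - 4))) else false) else true)
step 2: [beta@0] (if true then (if false then ((((\w.(\p.9)) 4) (let q = 2 in (\r.6))) < (7 + (6 - 4))) else false) else true)
step 3: [if@root] (if false then ((((\w.(\p.9)) 4) (let q = 2 in (\r.6))) < (7 + (6 - 4))) else false)
step 4: [if@root] false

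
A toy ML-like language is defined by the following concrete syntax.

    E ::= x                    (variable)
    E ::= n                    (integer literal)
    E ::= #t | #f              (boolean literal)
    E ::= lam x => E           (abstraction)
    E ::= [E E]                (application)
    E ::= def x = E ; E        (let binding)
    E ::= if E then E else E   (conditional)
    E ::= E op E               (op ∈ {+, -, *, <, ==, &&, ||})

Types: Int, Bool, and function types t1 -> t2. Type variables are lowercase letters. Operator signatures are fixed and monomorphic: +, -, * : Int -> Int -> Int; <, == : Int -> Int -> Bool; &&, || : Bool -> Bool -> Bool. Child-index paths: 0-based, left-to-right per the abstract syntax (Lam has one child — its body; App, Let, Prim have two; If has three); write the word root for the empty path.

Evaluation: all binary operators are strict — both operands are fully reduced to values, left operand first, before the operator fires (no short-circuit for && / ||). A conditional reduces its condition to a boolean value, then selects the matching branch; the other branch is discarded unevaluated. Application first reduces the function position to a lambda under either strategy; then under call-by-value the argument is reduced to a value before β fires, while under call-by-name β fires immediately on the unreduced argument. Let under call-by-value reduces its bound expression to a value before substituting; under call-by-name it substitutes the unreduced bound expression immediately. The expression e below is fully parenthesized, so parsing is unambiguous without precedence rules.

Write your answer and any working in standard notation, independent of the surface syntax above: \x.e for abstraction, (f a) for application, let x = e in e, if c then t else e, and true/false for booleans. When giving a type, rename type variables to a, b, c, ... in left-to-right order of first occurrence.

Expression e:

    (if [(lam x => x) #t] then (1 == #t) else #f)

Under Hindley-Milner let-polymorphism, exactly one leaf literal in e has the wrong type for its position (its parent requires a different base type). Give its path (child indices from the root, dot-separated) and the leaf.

Trace:
x : a
\x._ : a -> a
  unify a -> a ~ Bool -> b
  unify a ~ Bool
  unify Bool ~ b
_ _ : Bool
  unify Bool ~ Bool
  unify Int ~ Int
  unify Bool ~ Int
  FAIL: mismatch Bool ~ Int

Answer: 1.1 : true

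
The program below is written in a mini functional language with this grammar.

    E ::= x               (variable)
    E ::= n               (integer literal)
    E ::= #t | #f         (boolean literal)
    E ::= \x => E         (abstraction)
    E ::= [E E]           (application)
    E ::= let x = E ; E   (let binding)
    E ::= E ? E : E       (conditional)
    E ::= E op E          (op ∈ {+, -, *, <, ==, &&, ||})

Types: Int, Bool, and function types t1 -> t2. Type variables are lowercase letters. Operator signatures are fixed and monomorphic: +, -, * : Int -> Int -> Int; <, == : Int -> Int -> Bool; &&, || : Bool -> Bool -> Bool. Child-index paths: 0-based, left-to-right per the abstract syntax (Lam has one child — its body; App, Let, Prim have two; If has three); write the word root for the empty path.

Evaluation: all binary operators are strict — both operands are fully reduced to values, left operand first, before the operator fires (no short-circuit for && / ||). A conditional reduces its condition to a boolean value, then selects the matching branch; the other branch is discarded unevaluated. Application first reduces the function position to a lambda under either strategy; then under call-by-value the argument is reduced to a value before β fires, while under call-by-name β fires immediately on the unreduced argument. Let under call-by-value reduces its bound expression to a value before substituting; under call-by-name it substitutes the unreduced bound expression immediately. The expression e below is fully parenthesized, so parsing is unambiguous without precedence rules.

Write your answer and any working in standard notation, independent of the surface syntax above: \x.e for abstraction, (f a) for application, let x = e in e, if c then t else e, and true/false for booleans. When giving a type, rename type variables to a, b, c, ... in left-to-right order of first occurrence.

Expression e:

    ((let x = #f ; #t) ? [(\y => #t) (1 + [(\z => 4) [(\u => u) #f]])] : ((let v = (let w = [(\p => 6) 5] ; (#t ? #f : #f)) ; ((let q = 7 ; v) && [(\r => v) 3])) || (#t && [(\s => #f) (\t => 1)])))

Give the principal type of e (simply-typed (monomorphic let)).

Trace:
let x : Bool
  unify Bool ~ Bool
\y._ : a -> Bool
  unify Int ~ Int
\z._ : b -> Int
u : c
\u._ : c -> c
  unify c -> c ~ Bool -> d
  unify c ~ Bool
  unify Bool ~ d
_ _ : Bool
  unify b -> Int ~ Bool -> e
  unify b ~ Bool
  unify Int ~ e
_ _ : Int
  unify Int ~ Int
  unify a -> Bool ~ Int -> f
  unify a ~ Int
  unify Bool ~ f
_ _ : Bool
\p._ : g -> Int
  unify g -> Int ~ Int -> h
  unify g ~ Int
  unify Int ~ h
_ _ : Int
let w : Int
  unify Bool ~ Bool
  unify Bool ~ Bool
let v : Bool
let q : Int
v : Bool
  unify Bool ~ Bool
v : Bool
\r._ : i -> Bool
  unify i -> Bool ~ Int -> j
  unify i ~ Int
  unify Bool ~ j
_ _ : Bool
  unify Bool ~ Bool
  unify Bool ~ Bool
  unify Bool ~ Bool
\s._ : k -> Bool
\t._ : l -> Int
  unify k -> Bool ~ (l -> Int) -> m
  unify k ~ l -> Int
  unify Bool ~ m
_ _ : Bool
  unify Bool ~ Bool
  unify Bool ~ Bool
  unify Bool ~ Bool

Answer: Bool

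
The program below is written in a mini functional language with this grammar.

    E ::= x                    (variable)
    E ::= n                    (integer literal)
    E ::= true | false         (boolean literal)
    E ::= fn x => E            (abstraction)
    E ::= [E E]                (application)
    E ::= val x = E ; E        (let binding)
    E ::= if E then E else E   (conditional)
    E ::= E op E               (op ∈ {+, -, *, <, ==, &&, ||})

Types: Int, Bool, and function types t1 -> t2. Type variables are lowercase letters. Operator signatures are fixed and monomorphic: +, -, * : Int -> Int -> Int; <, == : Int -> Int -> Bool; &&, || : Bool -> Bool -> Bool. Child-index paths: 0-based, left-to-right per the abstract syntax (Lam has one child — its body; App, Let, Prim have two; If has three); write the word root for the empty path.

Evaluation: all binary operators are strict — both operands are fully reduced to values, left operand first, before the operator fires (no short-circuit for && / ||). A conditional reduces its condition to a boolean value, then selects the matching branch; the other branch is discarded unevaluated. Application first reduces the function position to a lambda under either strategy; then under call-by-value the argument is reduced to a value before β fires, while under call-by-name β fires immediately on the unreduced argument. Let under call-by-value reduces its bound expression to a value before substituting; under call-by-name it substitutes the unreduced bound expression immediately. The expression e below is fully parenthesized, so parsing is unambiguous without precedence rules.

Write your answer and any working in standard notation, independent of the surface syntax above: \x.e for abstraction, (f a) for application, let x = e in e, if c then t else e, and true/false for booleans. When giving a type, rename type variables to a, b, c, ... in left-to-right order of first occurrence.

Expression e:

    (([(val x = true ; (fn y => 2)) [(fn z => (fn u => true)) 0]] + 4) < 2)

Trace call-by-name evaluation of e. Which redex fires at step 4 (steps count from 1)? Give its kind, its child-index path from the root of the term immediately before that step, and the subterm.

Answer: delta at root : (6 < 2)

Derivation:
step 0: ((((let x = true in (\y.2)) ((\z.(\u.true)) 0)) + 4) < 2)
step 1: [let@0.0.0] ((((\y.2) ((\z.(\u.true)) 0)) + 4) < 2)
step 2: [beta@0.0] ((2 + 4) < 2)
step 3: [delta@0] (6 < 2)
step 4: [delta@root] false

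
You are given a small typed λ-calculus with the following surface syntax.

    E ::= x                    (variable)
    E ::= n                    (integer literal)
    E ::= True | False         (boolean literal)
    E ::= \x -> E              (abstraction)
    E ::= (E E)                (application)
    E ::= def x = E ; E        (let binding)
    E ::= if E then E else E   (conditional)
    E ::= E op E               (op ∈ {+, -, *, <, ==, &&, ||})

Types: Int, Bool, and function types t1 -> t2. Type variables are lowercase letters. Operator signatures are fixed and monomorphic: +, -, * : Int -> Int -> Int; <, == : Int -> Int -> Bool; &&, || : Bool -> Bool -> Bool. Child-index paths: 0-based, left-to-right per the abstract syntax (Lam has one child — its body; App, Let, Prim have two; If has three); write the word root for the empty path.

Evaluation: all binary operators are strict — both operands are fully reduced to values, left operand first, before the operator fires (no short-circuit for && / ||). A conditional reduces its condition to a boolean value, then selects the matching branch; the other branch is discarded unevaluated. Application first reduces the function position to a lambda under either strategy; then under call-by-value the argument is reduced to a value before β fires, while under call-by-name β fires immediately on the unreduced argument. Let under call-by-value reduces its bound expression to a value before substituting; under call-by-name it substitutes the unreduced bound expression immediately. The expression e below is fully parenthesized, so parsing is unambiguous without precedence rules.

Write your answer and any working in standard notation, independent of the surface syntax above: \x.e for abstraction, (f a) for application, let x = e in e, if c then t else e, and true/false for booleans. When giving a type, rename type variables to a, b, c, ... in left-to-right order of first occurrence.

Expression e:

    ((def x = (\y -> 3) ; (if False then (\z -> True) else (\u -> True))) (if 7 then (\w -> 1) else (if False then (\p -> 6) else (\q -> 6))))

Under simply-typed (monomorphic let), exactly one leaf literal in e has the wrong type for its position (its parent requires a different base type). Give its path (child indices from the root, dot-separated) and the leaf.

Answer: 1.0 : 7

Working:
\y._ : a -> Int
let x : a -> Int
  unify Bool ~ Bool
\z._ : b -> Bool
\u._ : c -> Bool
  unify b -> Bool ~ c -> Bool
  unify b ~ c
  unify Bool ~ Bool
  unify Int ~ Bool
  FAIL: mismatch Int ~ Bool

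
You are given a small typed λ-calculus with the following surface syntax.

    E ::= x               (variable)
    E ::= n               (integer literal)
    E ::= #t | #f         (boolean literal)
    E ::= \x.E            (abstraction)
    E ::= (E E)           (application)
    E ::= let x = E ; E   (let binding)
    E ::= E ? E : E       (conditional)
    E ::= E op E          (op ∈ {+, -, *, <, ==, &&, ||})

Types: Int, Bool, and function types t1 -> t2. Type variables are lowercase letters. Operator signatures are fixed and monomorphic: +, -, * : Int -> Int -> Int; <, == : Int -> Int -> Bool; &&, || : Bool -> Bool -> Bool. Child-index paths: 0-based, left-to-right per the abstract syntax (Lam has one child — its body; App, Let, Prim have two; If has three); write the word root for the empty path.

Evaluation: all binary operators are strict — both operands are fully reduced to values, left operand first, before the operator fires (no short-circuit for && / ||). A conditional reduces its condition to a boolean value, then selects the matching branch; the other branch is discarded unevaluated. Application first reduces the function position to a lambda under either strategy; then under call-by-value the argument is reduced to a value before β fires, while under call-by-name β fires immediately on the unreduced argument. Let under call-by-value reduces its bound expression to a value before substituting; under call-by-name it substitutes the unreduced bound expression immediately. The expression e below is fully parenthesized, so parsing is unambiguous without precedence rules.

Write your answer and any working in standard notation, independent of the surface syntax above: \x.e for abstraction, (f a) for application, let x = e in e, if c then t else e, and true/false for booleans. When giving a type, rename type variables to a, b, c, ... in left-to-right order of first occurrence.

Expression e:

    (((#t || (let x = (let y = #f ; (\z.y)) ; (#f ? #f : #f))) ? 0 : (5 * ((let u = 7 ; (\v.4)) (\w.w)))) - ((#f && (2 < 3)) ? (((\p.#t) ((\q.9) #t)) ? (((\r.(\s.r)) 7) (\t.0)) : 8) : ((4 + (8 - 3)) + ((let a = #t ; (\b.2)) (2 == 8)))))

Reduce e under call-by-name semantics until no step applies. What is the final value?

Derivation:
step 0: ((if (true || (let x = (let y = false in (\z.y)) in (if false then false else false))) then 0 else (5 * ((let u = 7 in (\v.4)) (\w.w)))) - (if (false && (2 < 3)) then (if ((\p.true) ((\q.9) true)) then (((\r.(\s.r)) 7) (\t.0)) else 8) else ((4 + (8 - 3)) + ((let a = true in (\b.2)) (2 == 8)))))
step 1: [let@0.0.1] ((if (true || (if false then false else false)) then 0 else (5 * ((let u = 7 in (\v.4)) (\w.w)))) - (if (false && (2 < 3)) then (if ((\p.true) ((\q.9) true)) then (((\r.(\s.r)) 7) (\t.0)) else 8) else ((4 + (8 - 3)) + ((let a = true in (\b.2)) (2 == 8)))))
step 2: [if@0.0.1] ((if (true || false) then 0 else (5 * ((let u = 7 in (\v.4)) (\w.w)))) - (if (false && (2 < 3)) then (if ((\p.true) ((\q.9) true)) then (((\r.(\s.r)) 7) (\t.0)) else 8) else ((4 + (8 - 3)) + ((let a = true in (\b.2)) (2 == 8)))))
step 3: [delta@0.0] ((if true then 0 else (5 * ((let u = 7 in (\v.4)) (\w.w)))) - (if (false && (2 < 3)) then (if ((\p.true) ((\q.9) true)) then (((\r.(\s.r)) 7) (\t.0)) else 8) else ((4 + (8 - 3)) + ((let a = true in (\b.2)) (2 == 8)))))
step 4: [if@0] (0 - (if (false && (2 < 3)) then (if ((\p.true) ((\q.9) true)) then (((\r.(\s.r)) 7) (\t.0)) else 8) else ((4 + (8 - 3)) + ((let a = true in (\b.2)) (2 == 8)))))
step 5: [delta@1.0.1] (0 - (if (false && true) then (if ((\p.true) ((\q.9) true)) then (((\r.(\s.r)) 7) (\t.0)) else 8) else ((4 + (8 - 3)) + ((let a = true in (\b.2)) (2 == 8)))))
step 6: [delta@1.0] (0 - (if false then (if ((\p.true) ((\q.9) true)) then (((\r.(\s.r)) 7) (\t.0)) else 8) else ((4 + (8 - 3)) + ((let a = true in (\b.2)) (2 == 8)))))
step 7: [if@1] (0 - ((4 + (8 - 3)) + ((let a = true in (\b.2)) (2 == 8))))
step 8: [delta@1.0.1] (0 - ((4 + 5) + ((let a = true in (\b.2)) (2 == 8))))
step 9: [delta@1.0] (0 - (9 + ((let a = true in (\b.2)) (2 == 8))))
step 10: [let@1.1.0] (0 - (9 + ((\b.2) (2 == 8))))
step 11: [beta@1.1] (0 - (9 + 2))
step 12: [delta@1] (0 - 11)
step 13: [delta@root] -11

Answer: -11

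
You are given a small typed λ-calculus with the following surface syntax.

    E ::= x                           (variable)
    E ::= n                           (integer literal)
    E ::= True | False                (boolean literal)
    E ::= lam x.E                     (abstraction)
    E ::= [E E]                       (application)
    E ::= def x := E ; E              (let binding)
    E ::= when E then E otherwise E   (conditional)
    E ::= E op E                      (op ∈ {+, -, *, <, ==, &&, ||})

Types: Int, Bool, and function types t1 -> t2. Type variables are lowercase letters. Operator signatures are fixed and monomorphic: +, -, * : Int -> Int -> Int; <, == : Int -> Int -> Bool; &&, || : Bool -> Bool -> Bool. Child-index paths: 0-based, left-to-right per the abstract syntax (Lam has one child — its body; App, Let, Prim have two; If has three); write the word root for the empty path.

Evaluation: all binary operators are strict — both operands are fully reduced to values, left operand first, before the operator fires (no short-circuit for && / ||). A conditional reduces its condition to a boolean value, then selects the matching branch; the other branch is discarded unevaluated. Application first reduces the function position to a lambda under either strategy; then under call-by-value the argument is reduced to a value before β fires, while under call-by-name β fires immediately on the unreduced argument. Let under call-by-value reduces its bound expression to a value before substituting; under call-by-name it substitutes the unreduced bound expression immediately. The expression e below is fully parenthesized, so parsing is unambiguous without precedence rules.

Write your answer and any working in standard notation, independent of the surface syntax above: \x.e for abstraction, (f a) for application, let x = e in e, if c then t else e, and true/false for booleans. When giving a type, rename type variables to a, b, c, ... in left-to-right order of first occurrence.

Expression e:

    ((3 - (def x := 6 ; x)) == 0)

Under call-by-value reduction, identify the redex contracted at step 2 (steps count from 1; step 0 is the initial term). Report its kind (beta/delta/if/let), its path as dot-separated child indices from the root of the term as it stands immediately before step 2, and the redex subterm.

Answer: delta at 0 : (3 - 6)

Derivation:
step 0: ((3 - (let x = 6 in x)) == 0)
step 1: [let@0.1] ((3 - 6) == 0)
step 2: [delta@0] (-3 == 0)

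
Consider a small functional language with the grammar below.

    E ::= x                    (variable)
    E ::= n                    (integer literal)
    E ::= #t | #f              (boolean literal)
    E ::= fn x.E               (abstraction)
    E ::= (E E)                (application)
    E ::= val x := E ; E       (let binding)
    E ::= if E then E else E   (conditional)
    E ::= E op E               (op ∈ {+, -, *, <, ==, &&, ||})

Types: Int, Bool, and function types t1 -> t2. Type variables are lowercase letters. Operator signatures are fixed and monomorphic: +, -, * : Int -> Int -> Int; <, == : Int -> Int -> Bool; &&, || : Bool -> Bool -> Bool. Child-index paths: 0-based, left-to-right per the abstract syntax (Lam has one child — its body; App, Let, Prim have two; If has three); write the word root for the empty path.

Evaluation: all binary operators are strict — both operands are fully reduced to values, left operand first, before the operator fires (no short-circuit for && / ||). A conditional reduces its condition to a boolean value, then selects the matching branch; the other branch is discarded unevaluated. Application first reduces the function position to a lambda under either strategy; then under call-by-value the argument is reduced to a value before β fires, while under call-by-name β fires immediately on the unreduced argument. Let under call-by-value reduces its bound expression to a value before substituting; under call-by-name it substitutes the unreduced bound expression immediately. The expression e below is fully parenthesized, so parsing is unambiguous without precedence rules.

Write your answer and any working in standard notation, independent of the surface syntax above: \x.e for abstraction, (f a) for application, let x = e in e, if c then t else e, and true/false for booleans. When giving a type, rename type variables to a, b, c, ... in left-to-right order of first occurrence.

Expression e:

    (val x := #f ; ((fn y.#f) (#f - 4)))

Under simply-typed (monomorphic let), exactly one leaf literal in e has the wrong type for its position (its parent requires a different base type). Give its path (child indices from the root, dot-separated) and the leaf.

Answer: 1.1.0 : false

Derivation:
let x : Bool
\y._ : a -> Bool
  unify Bool ~ Int
  FAIL: mismatch Bool ~ Int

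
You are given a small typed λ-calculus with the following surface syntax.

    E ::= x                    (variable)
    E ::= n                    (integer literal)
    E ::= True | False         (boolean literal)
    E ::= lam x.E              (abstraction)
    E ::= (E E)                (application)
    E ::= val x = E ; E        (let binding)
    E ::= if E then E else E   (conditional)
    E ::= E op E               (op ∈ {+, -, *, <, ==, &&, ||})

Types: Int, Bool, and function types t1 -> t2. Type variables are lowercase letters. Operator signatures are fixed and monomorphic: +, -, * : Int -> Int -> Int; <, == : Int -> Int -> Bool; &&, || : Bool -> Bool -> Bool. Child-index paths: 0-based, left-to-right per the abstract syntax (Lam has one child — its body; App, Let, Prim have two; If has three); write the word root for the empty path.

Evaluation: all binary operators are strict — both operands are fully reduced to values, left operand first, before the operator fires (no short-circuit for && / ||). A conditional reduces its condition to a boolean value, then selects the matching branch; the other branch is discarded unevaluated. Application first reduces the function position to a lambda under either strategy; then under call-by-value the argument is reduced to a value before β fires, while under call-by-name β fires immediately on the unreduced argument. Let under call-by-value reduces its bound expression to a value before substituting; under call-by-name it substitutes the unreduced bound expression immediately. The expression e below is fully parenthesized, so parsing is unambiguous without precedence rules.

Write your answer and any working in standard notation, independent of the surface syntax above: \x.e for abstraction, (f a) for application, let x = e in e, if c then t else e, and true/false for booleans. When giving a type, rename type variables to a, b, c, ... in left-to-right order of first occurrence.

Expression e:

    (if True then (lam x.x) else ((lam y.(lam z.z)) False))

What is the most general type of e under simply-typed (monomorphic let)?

Working:
  unify Bool ~ Bool
x : a
\x._ : a -> a
z : c
\z._ : c -> c
\y._ : b -> c -> c
  unify b -> c -> c ~ Bool -> d
  unify b ~ Bool
  unify c -> c ~ d
_ _ : c -> c
  unify a -> a ~ c -> c
  unify a ~ c
  unify c ~ c

Answer: a -> a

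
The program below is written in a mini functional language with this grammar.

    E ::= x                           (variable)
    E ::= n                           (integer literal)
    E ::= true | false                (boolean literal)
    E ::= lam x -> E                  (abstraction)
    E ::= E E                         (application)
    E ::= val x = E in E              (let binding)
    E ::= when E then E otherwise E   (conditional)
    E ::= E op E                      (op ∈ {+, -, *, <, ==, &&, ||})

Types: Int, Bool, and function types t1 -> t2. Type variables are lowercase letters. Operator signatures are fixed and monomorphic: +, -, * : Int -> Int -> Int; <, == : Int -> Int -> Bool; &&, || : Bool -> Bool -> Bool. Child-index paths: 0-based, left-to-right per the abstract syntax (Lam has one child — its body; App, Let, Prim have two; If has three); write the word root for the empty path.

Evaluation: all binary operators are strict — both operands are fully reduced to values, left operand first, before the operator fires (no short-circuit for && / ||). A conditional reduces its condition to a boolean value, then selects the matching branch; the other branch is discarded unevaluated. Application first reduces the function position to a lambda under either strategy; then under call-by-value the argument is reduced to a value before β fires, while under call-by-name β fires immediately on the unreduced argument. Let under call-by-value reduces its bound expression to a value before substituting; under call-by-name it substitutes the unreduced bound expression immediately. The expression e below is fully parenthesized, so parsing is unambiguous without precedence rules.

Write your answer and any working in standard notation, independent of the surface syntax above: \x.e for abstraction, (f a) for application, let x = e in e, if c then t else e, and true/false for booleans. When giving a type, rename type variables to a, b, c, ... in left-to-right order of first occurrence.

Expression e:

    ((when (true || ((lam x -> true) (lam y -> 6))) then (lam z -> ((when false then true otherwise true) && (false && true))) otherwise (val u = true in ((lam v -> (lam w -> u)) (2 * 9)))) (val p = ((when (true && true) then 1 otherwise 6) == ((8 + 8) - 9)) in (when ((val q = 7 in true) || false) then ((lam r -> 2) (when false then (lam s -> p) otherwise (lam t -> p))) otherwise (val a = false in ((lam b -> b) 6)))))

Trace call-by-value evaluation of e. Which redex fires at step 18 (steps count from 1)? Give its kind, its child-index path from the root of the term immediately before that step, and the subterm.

Derivation:
step 0: ((if (true || ((\x.true) (\y.6))) then (\z.((if false then true else true) && (false && true))) else (let u = true in ((\v.(\w.u)) (2 * 9)))) (let p = ((if (true && true) then 1 else 6) == ((8 + 8) - 9)) in (if ((let q = 7 in true) || false) then ((\r.2) (if false then (\s.p) else (\t.p))) else (let a = false in ((\b.b) 6)))))
step 1: [beta@0.0.1] ((if (true || true) then (\z.((if false then true else true) && (false && true))) else (let u = true in ((\v.(\w.u)) (2 * 9)))) (let p = ((if (true && true) then 1 else 6) == ((8 + 8) - 9)) in (if ((let q = 7 in true) || false) then ((\r.2) (if false then (\s.p) else (\t.p))) else (let a = false in ((\b.b) 6)))))
step 2: [delta@0.0] ((if true then (\z.((if false then true else true) && (false && true))) else (let u = true in ((\v.(\w.u)) (2 * 9)))) (let p = ((if (true && true) then 1 else 6) == ((8 + 8) - 9)) in (if ((let q = 7 in true) || false) then ((\r.2) (if false then (\s.p) else (\t.p))) else (let a = false in ((\b.b) 6)))))
step 3: [if@0] ((\z.((if false then true else true) && (false && true))) (let p = ((if (true && true) then 1 else 6) == ((8 + 8) - 9)) in (if ((let q = 7 in true) || false) then ((\r.2) (if false then (\s.p) else (\t.p))) else (let a = false in ((\b.b) 6)))))
step 4: [delta@1.0.0.0] ((\z.((if false then true else true) && (false && true))) (let p = ((if true then 1 else 6) == ((8 + 8) - 9)) in (if ((let q = 7 in true) || false) then ((\r.2) (if false then (\s.p) else (\t.p))) else (let a = false in ((\b.b) 6)))))
step 5: [if@1.0.0] ((\z.((if false then true else true) && (false && true))) (let p = (1 == ((8 + 8) - 9)) in (if ((let q = 7 in true) || false) then ((\r.2) (if false then (\s.p) else (\t.p))) else (let a = false in ((\b.b) 6)))))
step 6: [delta@1.0.1.0] ((\z.((if false then true else true) && (false && true))) (let p = (1 == (16 - 9)) in (if ((let q = 7 in true) || false) then ((\r.2) (if false then (\s.p) else (\t.p))) else (let a = false in ((\b.b) 6)))))
step 7: [delta@1.0.1] ((\z.((if false then true else true) && (false && true))) (let p = (1 == 7) in (if ((let q = 7 in true) || false) then ((\r.2) (if false then (\s.p) else (\t.p))) else (let a = false in ((\b.b) 6)))))
step 8: [delta@1.0] ((\z.((if false then true else true) && (false && true))) (let p = false in (if ((let q = 7 in true) || false) then ((\r.2) (if false then (\s.p) else (\t.p))) else (let a = false in ((\b.b) 6)))))
step 9: [let@1] ((\z.((if false then true else true) && (false && true))) (if ((let q = 7 in true) || false) then ((\r.2) (if false then (\s.false) else (\t.false))) else (let a = false in ((\b.b) 6))))
step 10: [let@1.0.0] ((\z.((if false then true else true) && (false && true))) (if (true || false) then ((\r.2) (if false then (\s.false) else (\t.false))) else (let a = false in ((\b.b) 6))))
step 11: [delta@1.0] ((\z.((if false then true else true) && (false && true))) (if true then ((\r.2) (if false then (\s.false) else (\t.false))) else (let a = false in ((\b.b) 6))))
step 12: [if@1] ((\z.((if false then true else true) && (false && true))) ((\r.2) (if false then (\s.false) else (\t.false))))
step 13: [if@1.1] ((\z.((if false then true else true) && (false && true))) ((\r.2) (\t.false)))
step 14: [beta@1] ((\z.((if false then true else true) && (false && true))) 2)
step 15: [beta@root] ((if false then true else true) && (false && true))
step 16: [if@0] (true && (false && true))
step 17: [delta@1] (true && false)
step 18: [delta@root] false

Answer: delta at root : (true && false)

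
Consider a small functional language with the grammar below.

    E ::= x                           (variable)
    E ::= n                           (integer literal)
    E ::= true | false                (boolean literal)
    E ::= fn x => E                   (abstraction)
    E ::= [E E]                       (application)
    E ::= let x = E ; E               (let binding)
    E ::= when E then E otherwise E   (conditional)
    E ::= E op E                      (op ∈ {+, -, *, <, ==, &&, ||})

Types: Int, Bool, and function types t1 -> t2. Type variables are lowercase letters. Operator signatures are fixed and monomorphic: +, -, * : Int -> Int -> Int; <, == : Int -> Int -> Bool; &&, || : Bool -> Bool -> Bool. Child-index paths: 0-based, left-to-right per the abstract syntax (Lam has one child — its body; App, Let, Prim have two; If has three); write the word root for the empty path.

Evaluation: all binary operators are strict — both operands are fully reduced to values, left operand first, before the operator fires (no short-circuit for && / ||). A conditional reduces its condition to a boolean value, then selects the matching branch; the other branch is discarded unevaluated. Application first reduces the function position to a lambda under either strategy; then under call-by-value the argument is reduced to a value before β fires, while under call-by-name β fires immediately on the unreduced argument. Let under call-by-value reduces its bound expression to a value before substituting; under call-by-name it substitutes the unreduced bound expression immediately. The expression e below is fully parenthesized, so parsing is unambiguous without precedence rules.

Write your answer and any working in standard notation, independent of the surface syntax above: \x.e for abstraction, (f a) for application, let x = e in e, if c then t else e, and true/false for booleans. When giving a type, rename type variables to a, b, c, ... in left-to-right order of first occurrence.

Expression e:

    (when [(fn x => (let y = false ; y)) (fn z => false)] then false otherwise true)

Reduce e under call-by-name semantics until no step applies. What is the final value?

Working:
step 0: (if ((\x.(let y = false in y)) (\z.false)) then false else true)
step 1: [beta@0] (if (let y = false in y) then false else true)
step 2: [let@0] (if false then false else true)
step 3: [if@root] true

Answer: true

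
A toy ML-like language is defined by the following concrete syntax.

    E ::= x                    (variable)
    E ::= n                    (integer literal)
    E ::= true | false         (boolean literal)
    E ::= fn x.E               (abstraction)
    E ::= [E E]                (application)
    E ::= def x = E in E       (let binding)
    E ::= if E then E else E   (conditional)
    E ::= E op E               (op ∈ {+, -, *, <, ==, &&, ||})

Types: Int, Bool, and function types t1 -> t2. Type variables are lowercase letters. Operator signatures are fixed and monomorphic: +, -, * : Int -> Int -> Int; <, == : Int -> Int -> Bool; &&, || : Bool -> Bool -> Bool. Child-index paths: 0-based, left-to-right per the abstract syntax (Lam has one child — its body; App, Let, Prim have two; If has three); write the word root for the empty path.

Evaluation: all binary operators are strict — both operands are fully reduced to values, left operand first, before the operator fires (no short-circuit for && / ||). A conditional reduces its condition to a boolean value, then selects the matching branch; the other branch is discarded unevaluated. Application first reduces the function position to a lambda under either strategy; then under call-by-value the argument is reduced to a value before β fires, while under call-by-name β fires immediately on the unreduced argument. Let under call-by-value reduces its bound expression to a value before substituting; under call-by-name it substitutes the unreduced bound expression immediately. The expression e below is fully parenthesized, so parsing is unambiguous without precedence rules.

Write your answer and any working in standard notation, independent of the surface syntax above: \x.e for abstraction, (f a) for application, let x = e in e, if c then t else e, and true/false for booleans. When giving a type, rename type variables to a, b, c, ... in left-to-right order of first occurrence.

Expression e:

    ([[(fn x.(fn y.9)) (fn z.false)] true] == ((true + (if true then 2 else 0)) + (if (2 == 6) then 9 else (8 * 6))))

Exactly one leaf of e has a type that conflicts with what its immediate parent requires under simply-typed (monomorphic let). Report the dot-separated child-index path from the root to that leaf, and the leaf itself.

Answer: 1.0.0 : true

Derivation:
\y._ : b -> Int
\x._ : a -> b -> Int
\z._ : c -> Bool
  unify a -> b -> Int ~ (c -> Bool) -> d
  unify a ~ c -> Bool
  unify b -> Int ~ d
_ _ : b -> Int
  unify b -> Int ~ Bool -> e
  unify b ~ Bool
  unify Int ~ e
_ _ : Int
  unify Int ~ Int
  unify Bool ~ Int
  FAIL: mismatch Bool ~ Int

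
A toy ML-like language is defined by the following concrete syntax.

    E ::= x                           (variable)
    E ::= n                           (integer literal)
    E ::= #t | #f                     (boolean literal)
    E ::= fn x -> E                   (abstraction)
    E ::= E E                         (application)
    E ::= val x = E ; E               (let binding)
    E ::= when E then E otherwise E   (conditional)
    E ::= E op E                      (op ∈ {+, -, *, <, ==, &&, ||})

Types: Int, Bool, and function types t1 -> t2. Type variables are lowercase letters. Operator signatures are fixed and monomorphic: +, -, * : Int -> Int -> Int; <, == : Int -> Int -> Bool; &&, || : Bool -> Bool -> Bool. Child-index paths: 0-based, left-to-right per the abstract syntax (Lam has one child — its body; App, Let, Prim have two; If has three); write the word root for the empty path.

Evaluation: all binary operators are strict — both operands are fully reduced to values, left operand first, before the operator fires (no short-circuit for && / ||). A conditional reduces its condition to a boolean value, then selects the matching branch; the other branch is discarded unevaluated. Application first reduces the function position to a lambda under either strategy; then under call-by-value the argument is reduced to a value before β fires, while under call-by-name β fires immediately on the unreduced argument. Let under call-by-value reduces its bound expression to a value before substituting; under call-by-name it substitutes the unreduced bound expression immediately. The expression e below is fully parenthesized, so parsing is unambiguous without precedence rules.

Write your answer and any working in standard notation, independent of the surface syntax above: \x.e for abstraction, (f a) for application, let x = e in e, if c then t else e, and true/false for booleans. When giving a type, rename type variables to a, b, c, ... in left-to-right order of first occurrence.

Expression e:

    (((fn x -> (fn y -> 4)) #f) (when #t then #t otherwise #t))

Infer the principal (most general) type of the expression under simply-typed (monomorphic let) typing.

Answer: Int

Derivation:
\y._ : b -> Int
\x._ : a -> b -> Int
  unify a -> b -> Int ~ Bool -> c
  unify a ~ Bool
  unify b -> Int ~ c
_ _ : b -> Int
  unify Bool ~ Bool
  unify Bool ~ Bool
  unify b -> Int ~ Bool -> d
  unify b ~ Bool
  unify Int ~ d
_ _ : Int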